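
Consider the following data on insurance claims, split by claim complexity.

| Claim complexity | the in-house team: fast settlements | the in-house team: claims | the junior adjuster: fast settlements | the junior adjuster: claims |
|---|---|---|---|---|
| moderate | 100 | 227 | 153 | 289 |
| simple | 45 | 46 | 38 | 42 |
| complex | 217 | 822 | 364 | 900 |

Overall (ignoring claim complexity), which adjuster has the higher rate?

Moderate: the in-house team 100/227 = 44.1%, the junior adjuster 153/289 = 52.9% → the junior adjuster
Simple: the in-house team 45/46 = 97.8%, the junior adjuster 38/42 = 90.5% → the in-house team
Complex: the in-house team 217/822 = 26.4%, the junior adjuster 364/900 = 40.4% → the junior adjuster
Overall: the in-house team 362/1095 = 33.1%, the junior adjuster 555/1231 = 45.1% → the junior adjuster
(Neither sweeps every claim group, but the junior adjuster has the higher pooled rate.)

the junior adjuster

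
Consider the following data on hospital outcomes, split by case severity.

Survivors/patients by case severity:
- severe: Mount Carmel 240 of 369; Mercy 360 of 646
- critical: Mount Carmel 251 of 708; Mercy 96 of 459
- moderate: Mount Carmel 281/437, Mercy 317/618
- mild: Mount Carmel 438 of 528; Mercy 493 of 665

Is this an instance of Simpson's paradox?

Severe: Mount Carmel 240/369 = 65.0%, Mercy 360/646 = 55.7% → Mount Carmel
Critical: Mount Carmel 251/708 = 35.5%, Mercy 96/459 = 20.9% → Mount Carmel
Moderate: Mount Carmel 281/437 = 64.3%, Mercy 317/618 = 51.3% → Mount Carmel
Mild: Mount Carmel 438/528 = 83.0%, Mercy 493/665 = 74.1% → Mount Carmel
Overall: Mount Carmel 1210/2042 = 59.3%, Mercy 1266/2388 = 53.0% → Mount Carmel
Mount Carmel wins overall and in every case group — no reversal.

No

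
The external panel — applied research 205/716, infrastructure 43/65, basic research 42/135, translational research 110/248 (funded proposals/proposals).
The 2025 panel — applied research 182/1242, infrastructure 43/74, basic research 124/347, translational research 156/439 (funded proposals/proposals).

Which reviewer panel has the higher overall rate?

Applied research: the external panel 205/716 = 28.6%, the 2025 panel 182/1242 = 14.7% → the external panel
Infrastructure: the external panel 43/65 = 66.2%, the 2025 panel 43/74 = 58.1% → the external panel
Basic research: the external panel 42/135 = 31.1%, the 2025 panel 124/347 = 35.7% → the 2025 panel
Translational research: the external panel 110/248 = 44.4%, the 2025 panel 156/439 = 35.5% → the external panel
Overall: the external panel 400/1164 = 34.4%, the 2025 panel 505/2102 = 24.0% → the external panel
(Neither sweeps every proposal group, but the external panel has the higher pooled rate.)

the external panel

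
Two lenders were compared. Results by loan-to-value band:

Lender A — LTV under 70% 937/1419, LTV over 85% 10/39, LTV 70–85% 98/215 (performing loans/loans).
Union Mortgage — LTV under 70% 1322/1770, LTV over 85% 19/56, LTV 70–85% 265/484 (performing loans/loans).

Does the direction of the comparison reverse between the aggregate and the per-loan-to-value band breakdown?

LTV under 70%: Lender A 937/1419 = 66.0%, Union Mortgage 1322/1770 = 74.7% → Union Mortgage
LTV over 85%: Lender A 10/39 = 25.6%, Union Mortgage 19/56 = 33.9% → Union Mortgage
LTV 70–85%: Lender A 98/215 = 45.6%, Union Mortgage 265/484 = 54.8% → Union Mortgage
Overall: Lender A 1045/1673 = 62.5%, Union Mortgage 1606/2310 = 69.5% → Union Mortgage
Union Mortgage wins overall and in every loan-to-value group — no reversal.

No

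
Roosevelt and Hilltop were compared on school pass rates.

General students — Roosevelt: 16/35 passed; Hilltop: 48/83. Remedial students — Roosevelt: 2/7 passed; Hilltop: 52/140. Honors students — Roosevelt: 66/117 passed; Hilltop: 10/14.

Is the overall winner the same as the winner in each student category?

No

General: Roosevelt 16/35 = 45.7%, Hilltop 48/83 = 57.8% → Hilltop
Remedial: Roosevelt 2/7 = 28.6%, Hilltop 52/140 = 37.1% → Hilltop
Honors: Roosevelt 66/117 = 56.4%, Hilltop 10/14 = 71.4% → Hilltop
Overall: Roosevelt 84/159 = 52.8%, Hilltop 110/237 = 46.4% → Roosevelt
Hilltop wins each student group but Roosevelt wins overall — the comparison reverses. Hilltop's students skew toward remedial, which has a lower base rate.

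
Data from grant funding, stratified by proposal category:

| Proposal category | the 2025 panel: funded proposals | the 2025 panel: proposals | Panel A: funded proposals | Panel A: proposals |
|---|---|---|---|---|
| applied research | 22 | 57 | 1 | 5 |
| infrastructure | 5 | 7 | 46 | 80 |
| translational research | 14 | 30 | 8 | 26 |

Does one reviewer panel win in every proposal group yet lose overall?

Yes

Applied research: the 2025 panel 22/57 = 38.6%, Panel A 1/5 = 20.0% → the 2025 panel
Infrastructure: the 2025 panel 5/7 = 71.4%, Panel A 46/80 = 57.5% → the 2025 panel
Translational research: the 2025 panel 14/30 = 46.7%, Panel A 8/26 = 30.8% → the 2025 panel
Overall: the 2025 panel 41/94 = 43.6%, Panel A 55/111 = 49.5% → Panel A
The 2025 panel wins each proposal group but Panel A wins overall — the comparison reverses. The 2025 panel's proposals skew toward applied research, which has a lower base rate.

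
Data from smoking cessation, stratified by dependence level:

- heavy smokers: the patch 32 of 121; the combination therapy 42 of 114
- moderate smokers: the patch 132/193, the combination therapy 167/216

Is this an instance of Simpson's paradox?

Heavy smokers: the patch 32/121 = 26.4%, the combination therapy 42/114 = 36.8% → the combination therapy
Moderate smokers: the patch 132/193 = 68.4%, the combination therapy 167/216 = 77.3% → the combination therapy
Overall: the patch 164/314 = 52.2%, the combination therapy 209/330 = 63.3% → the combination therapy
The combination therapy wins overall and in every dependence group — no reversal.

No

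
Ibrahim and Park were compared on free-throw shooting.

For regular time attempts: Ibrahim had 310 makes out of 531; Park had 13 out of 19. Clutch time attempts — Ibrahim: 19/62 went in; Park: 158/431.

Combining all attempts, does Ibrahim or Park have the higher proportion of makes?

Regular time: Ibrahim 310/531 = 58.4%, Park 13/19 = 68.4% → Park
Clutch time: Ibrahim 19/62 = 30.6%, Park 158/431 = 36.7% → Park
Overall: Ibrahim 329/593 = 55.5%, Park 171/450 = 38.0% → Ibrahim
(Park wins every game group but Ibrahim wins overall — Park's attempts skew toward the low-rate clutch time group.)

Ibrahim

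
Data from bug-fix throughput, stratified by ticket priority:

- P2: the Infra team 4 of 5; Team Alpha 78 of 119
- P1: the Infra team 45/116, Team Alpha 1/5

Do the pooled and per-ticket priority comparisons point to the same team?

P2: the Infra team 4/5 = 80.0%, Team Alpha 78/119 = 65.5% → the Infra team
P1: the Infra team 45/116 = 38.8%, Team Alpha 1/5 = 20.0% → the Infra team
Overall: the Infra team 49/121 = 40.5%, Team Alpha 79/124 = 63.7% → Team Alpha
The Infra team wins each ticket group but Team Alpha wins overall — the comparison reverses. The Infra team's tickets skew toward P1, which has a lower base rate.

No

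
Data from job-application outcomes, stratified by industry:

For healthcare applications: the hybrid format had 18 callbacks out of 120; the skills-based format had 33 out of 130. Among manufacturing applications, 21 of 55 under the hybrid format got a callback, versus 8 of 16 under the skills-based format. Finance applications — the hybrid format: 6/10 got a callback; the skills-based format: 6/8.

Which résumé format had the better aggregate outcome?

the skills-based format

Healthcare: the hybrid format 18/120 = 15.0%, the skills-based format 33/130 = 25.4% → the skills-based format
Manufacturing: the hybrid format 21/55 = 38.2%, the skills-based format 8/16 = 50.0% → the skills-based format
Finance: the hybrid format 6/10 = 60.0%, the skills-based format 6/8 = 75.0% → the skills-based format
Overall: the hybrid format 45/185 = 24.3%, the skills-based format 47/154 = 30.5% → the skills-based format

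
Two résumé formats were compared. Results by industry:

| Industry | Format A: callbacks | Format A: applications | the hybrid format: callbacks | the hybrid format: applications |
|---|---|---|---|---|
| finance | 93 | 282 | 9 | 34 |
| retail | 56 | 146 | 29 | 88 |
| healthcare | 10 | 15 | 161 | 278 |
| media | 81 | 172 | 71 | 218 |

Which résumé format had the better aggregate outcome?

Finance: Format A 93/282 = 33.0%, the hybrid format 9/34 = 26.5% → Format A
Retail: Format A 56/146 = 38.4%, the hybrid format 29/88 = 33.0% → Format A
Healthcare: Format A 10/15 = 66.7%, the hybrid format 161/278 = 57.9% → Format A
Media: Format A 81/172 = 47.1%, the hybrid format 71/218 = 32.6% → Format A
Overall: Format A 240/615 = 39.0%, the hybrid format 270/618 = 43.7% → the hybrid format
(Format A wins every industry group but the hybrid format wins overall — Format A's applications skew toward the low-rate finance group.)

the hybrid format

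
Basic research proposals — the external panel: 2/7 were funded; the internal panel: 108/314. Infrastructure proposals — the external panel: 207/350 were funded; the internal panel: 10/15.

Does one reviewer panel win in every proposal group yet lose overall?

Basic research: the external panel 2/7 = 28.6%, the internal panel 108/314 = 34.4% → the internal panel
Infrastructure: the external panel 207/350 = 59.1%, the internal panel 10/15 = 66.7% → the internal panel
Overall: the external panel 209/357 = 58.5%, the internal panel 118/329 = 35.9% → the external panel
The internal panel wins each proposal group but the external panel wins overall — the comparison reverses. The internal panel's proposals skew toward basic research, which has a lower base rate.

Yes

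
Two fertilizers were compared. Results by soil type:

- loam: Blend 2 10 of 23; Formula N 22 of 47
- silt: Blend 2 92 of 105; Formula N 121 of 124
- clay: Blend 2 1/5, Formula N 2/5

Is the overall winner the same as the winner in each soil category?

Loam: Blend 2 10/23 = 43.5%, Formula N 22/47 = 46.8% → Formula N
Silt: Blend 2 92/105 = 87.6%, Formula N 121/124 = 97.6% → Formula N
Clay: Blend 2 1/5 = 20.0%, Formula N 2/5 = 40.0% → Formula N
Overall: Blend 2 103/133 = 77.4%, Formula N 145/176 = 82.4% → Formula N
Formula N wins overall and in every soil group — no reversal.

Yes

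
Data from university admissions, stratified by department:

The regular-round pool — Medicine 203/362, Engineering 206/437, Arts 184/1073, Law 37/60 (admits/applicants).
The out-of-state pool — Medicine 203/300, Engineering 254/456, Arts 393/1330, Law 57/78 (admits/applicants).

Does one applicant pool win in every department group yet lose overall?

Medicine: the regular-round pool 203/362 = 56.1%, the out-of-state pool 203/300 = 67.7% → the out-of-state pool
Engineering: the regular-round pool 206/437 = 47.1%, the out-of-state pool 254/456 = 55.7% → the out-of-state pool
Arts: the regular-round pool 184/1073 = 17.1%, the out-of-state pool 393/1330 = 29.5% → the out-of-state pool
Law: the regular-round pool 37/60 = 61.7%, the out-of-state pool 57/78 = 73.1% → the out-of-state pool
Overall: the regular-round pool 630/1932 = 32.6%, the out-of-state pool 907/2164 = 41.9% → the out-of-state pool
The out-of-state pool wins overall and in every department group — no reversal.

No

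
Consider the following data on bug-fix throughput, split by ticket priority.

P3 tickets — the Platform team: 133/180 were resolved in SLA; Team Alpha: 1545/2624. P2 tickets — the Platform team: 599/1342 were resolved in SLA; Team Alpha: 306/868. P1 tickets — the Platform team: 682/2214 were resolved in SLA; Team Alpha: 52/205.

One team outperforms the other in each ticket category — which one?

P3: the Platform team 133/180 = 73.9%, Team Alpha 1545/2624 = 58.9% → the Platform team
P2: the Platform team 599/1342 = 44.6%, Team Alpha 306/868 = 35.3% → the Platform team
P1: the Platform team 682/2214 = 30.8%, Team Alpha 52/205 = 25.4% → the Platform team
The Platform team has the higher rate in all 3 groups.

the Platform team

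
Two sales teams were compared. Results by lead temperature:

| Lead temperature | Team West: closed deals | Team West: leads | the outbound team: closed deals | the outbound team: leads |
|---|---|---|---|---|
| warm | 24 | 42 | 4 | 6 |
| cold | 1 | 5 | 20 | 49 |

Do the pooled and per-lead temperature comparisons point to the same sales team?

Warm: Team West 24/42 = 57.1%, the outbound team 4/6 = 66.7% → the outbound team
Cold: Team West 1/5 = 20.0%, the outbound team 20/49 = 40.8% → the outbound team
Overall: Team West 25/47 = 53.2%, the outbound team 24/55 = 43.6% → Team West
The outbound team wins each lead group but Team West wins overall — the comparison reverses. The outbound team's leads skew toward cold, which has a lower base rate.

No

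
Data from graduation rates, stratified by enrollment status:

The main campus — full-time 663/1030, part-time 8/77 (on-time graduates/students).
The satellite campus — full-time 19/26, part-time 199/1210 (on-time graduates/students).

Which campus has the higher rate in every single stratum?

the satellite campus

Full-time: the main campus 663/1030 = 64.4%, the satellite campus 19/26 = 73.1% → the satellite campus
Part-time: the main campus 8/77 = 10.4%, the satellite campus 199/1210 = 16.4% → the satellite campus
The satellite campus has the higher rate in both groups.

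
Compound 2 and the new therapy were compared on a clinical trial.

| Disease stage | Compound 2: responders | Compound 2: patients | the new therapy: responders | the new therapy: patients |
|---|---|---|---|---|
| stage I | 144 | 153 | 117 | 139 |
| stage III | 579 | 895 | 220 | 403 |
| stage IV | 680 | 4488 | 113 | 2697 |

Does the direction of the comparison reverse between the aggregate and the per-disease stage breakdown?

Stage I: Compound 2 144/153 = 94.1%, the new therapy 117/139 = 84.2% → Compound 2
Stage III: Compound 2 579/895 = 64.7%, the new therapy 220/403 = 54.6% → Compound 2
Stage IV: Compound 2 680/4488 = 15.2%, the new therapy 113/2697 = 4.2% → Compound 2
Overall: Compound 2 1403/5536 = 25.3%, the new therapy 450/3239 = 13.9% → Compound 2
Compound 2 wins overall and in every disease group — no reversal.

No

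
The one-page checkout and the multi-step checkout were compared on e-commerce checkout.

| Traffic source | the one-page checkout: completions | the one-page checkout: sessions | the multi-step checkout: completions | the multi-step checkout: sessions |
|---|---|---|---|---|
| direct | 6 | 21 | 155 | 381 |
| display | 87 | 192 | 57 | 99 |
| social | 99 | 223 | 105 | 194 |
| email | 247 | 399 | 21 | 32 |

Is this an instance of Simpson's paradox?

Direct: the one-page checkout 6/21 = 28.6%, the multi-step checkout 155/381 = 40.7% → the multi-step checkout
Display: the one-page checkout 87/192 = 45.3%, the multi-step checkout 57/99 = 57.6% → the multi-step checkout
Social: the one-page checkout 99/223 = 44.4%, the multi-step checkout 105/194 = 54.1% → the multi-step checkout
Email: the one-page checkout 247/399 = 61.9%, the multi-step checkout 21/32 = 65.6% → the multi-step checkout
Overall: the one-page checkout 439/835 = 52.6%, the multi-step checkout 338/706 = 47.9% → the one-page checkout
The multi-step checkout wins each traffic group but the one-page checkout wins overall — the comparison reverses. The multi-step checkout's sessions skew toward direct, which has a lower base rate.

Yes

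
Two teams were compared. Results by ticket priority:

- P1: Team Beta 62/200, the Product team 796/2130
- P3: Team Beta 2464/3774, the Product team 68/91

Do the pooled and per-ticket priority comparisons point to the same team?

No

P1: Team Beta 62/200 = 31.0%, the Product team 796/2130 = 37.4% → the Product team
P3: Team Beta 2464/3774 = 65.3%, the Product team 68/91 = 74.7% → the Product team
Overall: Team Beta 2526/3974 = 63.6%, the Product team 864/2221 = 38.9% → Team Beta
The Product team wins each ticket group but Team Beta wins overall — the comparison reverses. The Product team's tickets skew toward P1, which has a lower base rate.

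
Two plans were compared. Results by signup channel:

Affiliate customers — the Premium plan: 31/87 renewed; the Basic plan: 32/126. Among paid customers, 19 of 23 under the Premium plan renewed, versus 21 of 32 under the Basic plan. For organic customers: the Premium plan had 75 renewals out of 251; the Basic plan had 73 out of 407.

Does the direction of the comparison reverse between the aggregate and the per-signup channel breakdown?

Affiliate: the Premium plan 31/87 = 35.6%, the Basic plan 32/126 = 25.4% → the Premium plan
Paid: the Premium plan 19/23 = 82.6%, the Basic plan 21/32 = 65.6% → the Premium plan
Organic: the Premium plan 75/251 = 29.9%, the Basic plan 73/407 = 17.9% → the Premium plan
Overall: the Premium plan 125/361 = 34.6%, the Basic plan 126/565 = 22.3% → the Premium plan
The Premium plan wins overall and in every signup group — no reversal.

No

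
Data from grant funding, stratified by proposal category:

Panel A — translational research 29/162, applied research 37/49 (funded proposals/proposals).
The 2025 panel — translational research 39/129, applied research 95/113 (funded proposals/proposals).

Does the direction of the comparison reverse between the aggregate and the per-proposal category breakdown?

Translational research: Panel A 29/162 = 17.9%, the 2025 panel 39/129 = 30.2% → the 2025 panel
Applied research: Panel A 37/49 = 75.5%, the 2025 panel 95/113 = 84.1% → the 2025 panel
Overall: Panel A 66/211 = 31.3%, the 2025 panel 134/242 = 55.4% → the 2025 panel
The 2025 panel wins overall and in every proposal group — no reversal.

No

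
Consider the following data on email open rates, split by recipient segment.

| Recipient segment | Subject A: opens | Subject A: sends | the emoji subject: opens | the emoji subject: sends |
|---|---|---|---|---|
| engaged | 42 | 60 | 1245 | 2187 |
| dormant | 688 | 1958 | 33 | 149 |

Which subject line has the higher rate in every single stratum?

Subject A

Engaged: Subject A 42/60 = 70.0%, the emoji subject 1245/2187 = 56.9% → Subject A
Dormant: Subject A 688/1958 = 35.1%, the emoji subject 33/149 = 22.1% → Subject A
Subject A has the higher rate in both groups.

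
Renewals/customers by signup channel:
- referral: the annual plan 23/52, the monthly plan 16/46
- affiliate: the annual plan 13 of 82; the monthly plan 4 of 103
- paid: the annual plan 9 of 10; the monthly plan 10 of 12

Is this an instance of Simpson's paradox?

No

Referral: the annual plan 23/52 = 44.2%, the monthly plan 16/46 = 34.8% → the annual plan
Affiliate: the annual plan 13/82 = 15.9%, the monthly plan 4/103 = 3.9% → the annual plan
Paid: the annual plan 9/10 = 90.0%, the monthly plan 10/12 = 83.3% → the annual plan
Overall: the annual plan 45/144 = 31.2%, the monthly plan 30/161 = 18.6% → the annual plan
The annual plan wins overall and in every signup group — no reversal.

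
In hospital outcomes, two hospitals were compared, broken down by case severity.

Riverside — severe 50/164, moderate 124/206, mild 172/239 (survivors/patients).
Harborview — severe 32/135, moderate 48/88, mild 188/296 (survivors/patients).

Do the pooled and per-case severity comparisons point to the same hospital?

Yes

Severe: Riverside 50/164 = 30.5%, Harborview 32/135 = 23.7% → Riverside
Moderate: Riverside 124/206 = 60.2%, Harborview 48/88 = 54.5% → Riverside
Mild: Riverside 172/239 = 72.0%, Harborview 188/296 = 63.5% → Riverside
Overall: Riverside 346/609 = 56.8%, Harborview 268/519 = 51.6% → Riverside
Riverside wins overall and in every case group — no reversal.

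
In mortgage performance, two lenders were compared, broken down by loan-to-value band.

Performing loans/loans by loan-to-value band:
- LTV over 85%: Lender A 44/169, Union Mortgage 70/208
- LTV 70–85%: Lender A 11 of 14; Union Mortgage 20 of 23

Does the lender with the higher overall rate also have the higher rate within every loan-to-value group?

Yes

LTV over 85%: Lender A 44/169 = 26.0%, Union Mortgage 70/208 = 33.7% → Union Mortgage
LTV 70–85%: Lender A 11/14 = 78.6%, Union Mortgage 20/23 = 87.0% → Union Mortgage
Overall: Lender A 55/183 = 30.1%, Union Mortgage 90/231 = 39.0% → Union Mortgage
Union Mortgage wins overall and in every loan-to-value group — no reversal.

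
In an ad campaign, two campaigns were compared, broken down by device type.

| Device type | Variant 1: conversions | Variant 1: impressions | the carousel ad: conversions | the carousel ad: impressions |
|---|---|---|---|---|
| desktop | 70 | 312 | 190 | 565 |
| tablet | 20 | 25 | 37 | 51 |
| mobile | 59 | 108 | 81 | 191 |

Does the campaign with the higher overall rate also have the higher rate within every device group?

No

Desktop: Variant 1 70/312 = 22.4%, the carousel ad 190/565 = 33.6% → the carousel ad
Tablet: Variant 1 20/25 = 80.0%, the carousel ad 37/51 = 72.5% → Variant 1
Mobile: Variant 1 59/108 = 54.6%, the carousel ad 81/191 = 42.4% → Variant 1
Overall: Variant 1 149/445 = 33.5%, the carousel ad 308/807 = 38.2% → the carousel ad
Neither sweeps: Variant 1 wins 2 of 3 groups, the carousel ad wins 1. The carousel ad wins overall but not every group — no Simpson reversal.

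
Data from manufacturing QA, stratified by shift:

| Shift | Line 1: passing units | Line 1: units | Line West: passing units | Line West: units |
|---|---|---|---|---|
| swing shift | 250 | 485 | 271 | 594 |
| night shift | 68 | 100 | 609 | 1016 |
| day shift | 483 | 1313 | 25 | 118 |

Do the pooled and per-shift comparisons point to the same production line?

No

Swing shift: Line 1 250/485 = 51.5%, Line West 271/594 = 45.6% → Line 1
Night shift: Line 1 68/100 = 68.0%, Line West 609/1016 = 59.9% → Line 1
Day shift: Line 1 483/1313 = 36.8%, Line West 25/118 = 21.2% → Line 1
Overall: Line 1 801/1898 = 42.2%, Line West 905/1728 = 52.4% → Line West
Line 1 wins each shift group but Line West wins overall — the comparison reverses. Line 1's units skew toward day shift, which has a lower base rate.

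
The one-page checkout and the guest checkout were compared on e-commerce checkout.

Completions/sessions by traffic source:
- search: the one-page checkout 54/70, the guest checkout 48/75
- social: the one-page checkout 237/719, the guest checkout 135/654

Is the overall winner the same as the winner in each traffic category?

Yes

Search: the one-page checkout 54/70 = 77.1%, the guest checkout 48/75 = 64.0% → the one-page checkout
Social: the one-page checkout 237/719 = 33.0%, the guest checkout 135/654 = 20.6% → the one-page checkout
Overall: the one-page checkout 291/789 = 36.9%, the guest checkout 183/729 = 25.1% → the one-page checkout
The one-page checkout wins overall and in every traffic group — no reversal.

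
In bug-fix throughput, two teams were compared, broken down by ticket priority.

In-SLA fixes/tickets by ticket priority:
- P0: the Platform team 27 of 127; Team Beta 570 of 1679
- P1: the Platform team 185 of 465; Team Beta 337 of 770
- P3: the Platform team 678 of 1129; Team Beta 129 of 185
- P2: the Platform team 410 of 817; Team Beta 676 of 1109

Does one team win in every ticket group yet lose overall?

Yes

P0: the Platform team 27/127 = 21.3%, Team Beta 570/1679 = 33.9% → Team Beta
P1: the Platform team 185/465 = 39.8%, Team Beta 337/770 = 43.8% → Team Beta
P3: the Platform team 678/1129 = 60.1%, Team Beta 129/185 = 69.7% → Team Beta
P2: the Platform team 410/817 = 50.2%, Team Beta 676/1109 = 61.0% → Team Beta
Overall: the Platform team 1300/2538 = 51.2%, Team Beta 1712/3743 = 45.7% → the Platform team
Team Beta wins each ticket group but the Platform team wins overall — the comparison reverses. Team Beta's tickets skew toward P0, which has a lower base rate.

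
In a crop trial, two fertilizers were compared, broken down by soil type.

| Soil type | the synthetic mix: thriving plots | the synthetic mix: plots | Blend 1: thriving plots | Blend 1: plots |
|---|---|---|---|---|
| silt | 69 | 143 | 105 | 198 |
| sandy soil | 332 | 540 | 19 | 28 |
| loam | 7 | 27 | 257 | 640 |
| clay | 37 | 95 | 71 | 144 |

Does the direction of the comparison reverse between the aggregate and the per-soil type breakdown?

Silt: the synthetic mix 69/143 = 48.3%, Blend 1 105/198 = 53.0% → Blend 1
Sandy soil: the synthetic mix 332/540 = 61.5%, Blend 1 19/28 = 67.9% → Blend 1
Loam: the synthetic mix 7/27 = 25.9%, Blend 1 257/640 = 40.2% → Blend 1
Clay: the synthetic mix 37/95 = 38.9%, Blend 1 71/144 = 49.3% → Blend 1
Overall: the synthetic mix 445/805 = 55.3%, Blend 1 452/1010 = 44.8% → the synthetic mix
Blend 1 wins each soil group but the synthetic mix wins overall — the comparison reverses. Blend 1's plots skew toward loam, which has a lower base rate.

Yes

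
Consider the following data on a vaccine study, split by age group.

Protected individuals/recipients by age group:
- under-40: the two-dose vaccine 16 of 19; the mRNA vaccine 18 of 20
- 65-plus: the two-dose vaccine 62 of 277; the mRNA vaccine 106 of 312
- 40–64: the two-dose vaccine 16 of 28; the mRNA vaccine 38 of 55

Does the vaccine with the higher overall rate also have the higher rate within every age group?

Yes

Under-40: the two-dose vaccine 16/19 = 84.2%, the mRNA vaccine 18/20 = 90.0% → the mRNA vaccine
65-plus: the two-dose vaccine 62/277 = 22.4%, the mRNA vaccine 106/312 = 34.0% → the mRNA vaccine
40–64: the two-dose vaccine 16/28 = 57.1%, the mRNA vaccine 38/55 = 69.1% → the mRNA vaccine
Overall: the two-dose vaccine 94/324 = 29.0%, the mRNA vaccine 162/387 = 41.9% → the mRNA vaccine
The mRNA vaccine wins overall and in every age group — no reversal.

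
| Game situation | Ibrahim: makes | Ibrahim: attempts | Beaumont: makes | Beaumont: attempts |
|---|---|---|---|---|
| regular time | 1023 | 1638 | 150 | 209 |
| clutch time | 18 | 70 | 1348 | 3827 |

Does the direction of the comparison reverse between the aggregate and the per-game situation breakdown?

Yes

Regular time: Ibrahim 1023/1638 = 62.5%, Beaumont 150/209 = 71.8% → Beaumont
Clutch time: Ibrahim 18/70 = 25.7%, Beaumont 1348/3827 = 35.2% → Beaumont
Overall: Ibrahim 1041/1708 = 60.9%, Beaumont 1498/4036 = 37.1% → Ibrahim
Beaumont wins each game group but Ibrahim wins overall — the comparison reverses. Beaumont's attempts skew toward clutch time, which has a lower base rate.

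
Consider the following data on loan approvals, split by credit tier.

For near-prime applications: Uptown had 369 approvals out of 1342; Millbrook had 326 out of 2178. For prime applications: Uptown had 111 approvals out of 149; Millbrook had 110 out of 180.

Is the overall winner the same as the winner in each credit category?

Yes

Near-prime: Uptown 369/1342 = 27.5%, Millbrook 326/2178 = 15.0% → Uptown
Prime: Uptown 111/149 = 74.5%, Millbrook 110/180 = 61.1% → Uptown
Overall: Uptown 480/1491 = 32.2%, Millbrook 436/2358 = 18.5% → Uptown
Uptown wins overall and in every credit group — no reversal.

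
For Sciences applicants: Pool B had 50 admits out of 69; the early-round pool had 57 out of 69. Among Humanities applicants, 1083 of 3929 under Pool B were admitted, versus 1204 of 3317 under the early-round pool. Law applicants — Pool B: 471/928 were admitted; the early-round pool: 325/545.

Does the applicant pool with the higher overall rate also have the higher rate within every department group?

Sciences: Pool B 50/69 = 72.5%, the early-round pool 57/69 = 82.6% → the early-round pool
Humanities: Pool B 1083/3929 = 27.6%, the early-round pool 1204/3317 = 36.3% → the early-round pool
Law: Pool B 471/928 = 50.8%, the early-round pool 325/545 = 59.6% → the early-round pool
Overall: Pool B 1604/4926 = 32.6%, the early-round pool 1586/3931 = 40.3% → the early-round pool
The early-round pool wins overall and in every department group — no reversal.

Yes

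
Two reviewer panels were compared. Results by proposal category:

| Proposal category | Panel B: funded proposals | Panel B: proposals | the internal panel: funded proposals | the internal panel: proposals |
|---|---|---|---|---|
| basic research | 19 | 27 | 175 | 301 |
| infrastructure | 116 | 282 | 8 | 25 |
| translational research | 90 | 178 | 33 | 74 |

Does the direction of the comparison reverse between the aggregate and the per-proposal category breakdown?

Yes

Basic research: Panel B 19/27 = 70.4%, the internal panel 175/301 = 58.1% → Panel B
Infrastructure: Panel B 116/282 = 41.1%, the internal panel 8/25 = 32.0% → Panel B
Translational research: Panel B 90/178 = 50.6%, the internal panel 33/74 = 44.6% → Panel B
Overall: Panel B 225/487 = 46.2%, the internal panel 216/400 = 54.0% → the internal panel
Panel B wins each proposal group but the internal panel wins overall — the comparison reverses. Panel B's proposals skew toward infrastructure, which has a lower base rate.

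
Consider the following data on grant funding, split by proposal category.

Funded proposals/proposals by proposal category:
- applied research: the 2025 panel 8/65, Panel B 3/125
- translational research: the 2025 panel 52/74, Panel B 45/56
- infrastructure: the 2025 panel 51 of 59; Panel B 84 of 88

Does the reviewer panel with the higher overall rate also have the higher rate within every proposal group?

Applied research: the 2025 panel 8/65 = 12.3%, Panel B 3/125 = 2.4% → the 2025 panel
Translational research: the 2025 panel 52/74 = 70.3%, Panel B 45/56 = 80.4% → Panel B
Infrastructure: the 2025 panel 51/59 = 86.4%, Panel B 84/88 = 95.5% → Panel B
Overall: the 2025 panel 111/198 = 56.1%, Panel B 132/269 = 49.1% → the 2025 panel
Neither sweeps: the 2025 panel wins 1 of 3 groups, Panel B wins 2. The 2025 panel wins overall but not every group — no Simpson reversal.

No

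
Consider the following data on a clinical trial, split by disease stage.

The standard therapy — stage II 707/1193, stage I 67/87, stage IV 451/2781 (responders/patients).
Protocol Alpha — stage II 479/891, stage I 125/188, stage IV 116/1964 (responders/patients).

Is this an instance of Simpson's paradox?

Stage II: the standard therapy 707/1193 = 59.3%, Protocol Alpha 479/891 = 53.8% → the standard therapy
Stage I: the standard therapy 67/87 = 77.0%, Protocol Alpha 125/188 = 66.5% → the standard therapy
Stage IV: the standard therapy 451/2781 = 16.2%, Protocol Alpha 116/1964 = 5.9% → the standard therapy
Overall: the standard therapy 1225/4061 = 30.2%, Protocol Alpha 720/3043 = 23.7% → the standard therapy
The standard therapy wins overall and in every disease group — no reversal.

No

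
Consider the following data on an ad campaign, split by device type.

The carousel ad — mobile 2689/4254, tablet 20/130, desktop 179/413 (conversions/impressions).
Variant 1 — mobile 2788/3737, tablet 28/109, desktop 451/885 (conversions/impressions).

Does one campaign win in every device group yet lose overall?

Mobile: the carousel ad 2689/4254 = 63.2%, Variant 1 2788/3737 = 74.6% → Variant 1
Tablet: the carousel ad 20/130 = 15.4%, Variant 1 28/109 = 25.7% → Variant 1
Desktop: the carousel ad 179/413 = 43.3%, Variant 1 451/885 = 51.0% → Variant 1
Overall: the carousel ad 2888/4797 = 60.2%, Variant 1 3267/4731 = 69.1% → Variant 1
Variant 1 wins overall and in every device group — no reversal.

No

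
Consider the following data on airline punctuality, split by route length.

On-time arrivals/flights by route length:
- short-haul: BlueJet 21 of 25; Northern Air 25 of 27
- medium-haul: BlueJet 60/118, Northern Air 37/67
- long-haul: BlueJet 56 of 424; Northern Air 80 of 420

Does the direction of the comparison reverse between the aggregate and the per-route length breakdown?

Short-haul: BlueJet 21/25 = 84.0%, Northern Air 25/27 = 92.6% → Northern Air
Medium-haul: BlueJet 60/118 = 50.8%, Northern Air 37/67 = 55.2% → Northern Air
Long-haul: BlueJet 56/424 = 13.2%, Northern Air 80/420 = 19.0% → Northern Air
Overall: BlueJet 137/567 = 24.2%, Northern Air 142/514 = 27.6% → Northern Air
Northern Air wins overall and in every route group — no reversal.

No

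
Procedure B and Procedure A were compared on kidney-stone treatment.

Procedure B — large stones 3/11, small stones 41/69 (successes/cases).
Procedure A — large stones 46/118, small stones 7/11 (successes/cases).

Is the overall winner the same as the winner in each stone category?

Large stones: Procedure B 3/11 = 27.3%, Procedure A 46/118 = 39.0% → Procedure A
Small stones: Procedure B 41/69 = 59.4%, Procedure A 7/11 = 63.6% → Procedure A
Overall: Procedure B 44/80 = 55.0%, Procedure A 53/129 = 41.1% → Procedure B
Procedure A wins each stone group but Procedure B wins overall — the comparison reverses. Procedure A's cases skew toward large stones, which has a lower base rate.

No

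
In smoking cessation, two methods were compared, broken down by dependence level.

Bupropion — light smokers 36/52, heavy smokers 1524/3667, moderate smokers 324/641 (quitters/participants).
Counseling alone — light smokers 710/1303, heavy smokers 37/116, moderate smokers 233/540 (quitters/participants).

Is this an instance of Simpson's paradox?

Light smokers: bupropion 36/52 = 69.2%, counseling alone 710/1303 = 54.5% → bupropion
Heavy smokers: bupropion 1524/3667 = 41.6%, counseling alone 37/116 = 31.9% → bupropion
Moderate smokers: bupropion 324/641 = 50.5%, counseling alone 233/540 = 43.1% → bupropion
Overall: bupropion 1884/4360 = 43.2%, counseling alone 980/1959 = 50.0% → counseling alone
Bupropion wins each dependence group but counseling alone wins overall — the comparison reverses. Bupropion's participants skew toward heavy smokers, which has a lower base rate.

Yes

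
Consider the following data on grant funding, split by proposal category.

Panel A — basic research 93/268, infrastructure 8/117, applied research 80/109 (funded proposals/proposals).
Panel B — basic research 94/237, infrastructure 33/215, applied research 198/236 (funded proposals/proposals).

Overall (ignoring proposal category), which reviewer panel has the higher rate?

Panel B

Basic research: Panel A 93/268 = 34.7%, Panel B 94/237 = 39.7% → Panel B
Infrastructure: Panel A 8/117 = 6.8%, Panel B 33/215 = 15.3% → Panel B
Applied research: Panel A 80/109 = 73.4%, Panel B 198/236 = 83.9% → Panel B
Overall: Panel A 181/494 = 36.6%, Panel B 325/688 = 47.2% → Panel B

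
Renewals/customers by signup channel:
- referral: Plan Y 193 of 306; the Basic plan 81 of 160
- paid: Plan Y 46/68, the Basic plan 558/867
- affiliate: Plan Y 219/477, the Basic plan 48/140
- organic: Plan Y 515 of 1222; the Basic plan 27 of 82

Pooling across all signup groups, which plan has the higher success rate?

the Basic plan

Referral: Plan Y 193/306 = 63.1%, the Basic plan 81/160 = 50.6% → Plan Y
Paid: Plan Y 46/68 = 67.6%, the Basic plan 558/867 = 64.4% → Plan Y
Affiliate: Plan Y 219/477 = 45.9%, the Basic plan 48/140 = 34.3% → Plan Y
Organic: Plan Y 515/1222 = 42.1%, the Basic plan 27/82 = 32.9% → Plan Y
Overall: Plan Y 973/2073 = 46.9%, the Basic plan 714/1249 = 57.2% → the Basic plan
(Plan Y wins every signup group but the Basic plan wins overall — Plan Y's customers skew toward the low-rate organic group.)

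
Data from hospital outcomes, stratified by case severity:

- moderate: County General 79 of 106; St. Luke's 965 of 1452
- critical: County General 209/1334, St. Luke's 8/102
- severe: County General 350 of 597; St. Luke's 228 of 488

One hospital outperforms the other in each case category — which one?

County General

Moderate: County General 79/106 = 74.5%, St. Luke's 965/1452 = 66.5% → County General
Critical: County General 209/1334 = 15.7%, St. Luke's 8/102 = 7.8% → County General
Severe: County General 350/597 = 58.6%, St. Luke's 228/488 = 46.7% → County General
County General has the higher rate in all 3 groups.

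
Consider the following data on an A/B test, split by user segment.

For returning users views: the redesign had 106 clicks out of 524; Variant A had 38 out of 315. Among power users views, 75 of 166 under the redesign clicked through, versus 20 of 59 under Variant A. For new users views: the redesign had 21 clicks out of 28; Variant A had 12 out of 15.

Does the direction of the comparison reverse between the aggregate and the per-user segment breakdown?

No

Returning users: the redesign 106/524 = 20.2%, Variant A 38/315 = 12.1% → the redesign
Power users: the redesign 75/166 = 45.2%, Variant A 20/59 = 33.9% → the redesign
New users: the redesign 21/28 = 75.0%, Variant A 12/15 = 80.0% → Variant A
Overall: the redesign 202/718 = 28.1%, Variant A 70/389 = 18.0% → the redesign
Neither sweeps: the redesign wins 2 of 3 groups, Variant A wins 1. The redesign wins overall but not every group — no Simpson reversal.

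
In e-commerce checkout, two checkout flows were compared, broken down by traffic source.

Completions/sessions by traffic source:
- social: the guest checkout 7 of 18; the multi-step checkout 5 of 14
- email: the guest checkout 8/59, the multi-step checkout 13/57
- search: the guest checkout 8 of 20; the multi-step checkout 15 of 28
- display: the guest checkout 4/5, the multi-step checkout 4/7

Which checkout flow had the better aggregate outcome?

Social: the guest checkout 7/18 = 38.9%, the multi-step checkout 5/14 = 35.7% → the guest checkout
Email: the guest checkout 8/59 = 13.6%, the multi-step checkout 13/57 = 22.8% → the multi-step checkout
Search: the guest checkout 8/20 = 40.0%, the multi-step checkout 15/28 = 53.6% → the multi-step checkout
Display: the guest checkout 4/5 = 80.0%, the multi-step checkout 4/7 = 57.1% → the guest checkout
Overall: the guest checkout 27/102 = 26.5%, the multi-step checkout 37/106 = 34.9% → the multi-step checkout
(Neither sweeps every traffic group, but the multi-step checkout has the higher pooled rate.)

the multi-step checkout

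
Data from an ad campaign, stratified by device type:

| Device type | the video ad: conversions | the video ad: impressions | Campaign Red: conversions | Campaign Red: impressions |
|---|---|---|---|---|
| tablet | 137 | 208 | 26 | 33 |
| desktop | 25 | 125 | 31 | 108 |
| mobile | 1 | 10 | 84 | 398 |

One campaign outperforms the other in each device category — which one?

Campaign Red

Tablet: the video ad 137/208 = 65.9%, Campaign Red 26/33 = 78.8% → Campaign Red
Desktop: the video ad 25/125 = 20.0%, Campaign Red 31/108 = 28.7% → Campaign Red
Mobile: the video ad 1/10 = 10.0%, Campaign Red 84/398 = 21.1% → Campaign Red
Campaign Red has the higher rate in all 3 groups.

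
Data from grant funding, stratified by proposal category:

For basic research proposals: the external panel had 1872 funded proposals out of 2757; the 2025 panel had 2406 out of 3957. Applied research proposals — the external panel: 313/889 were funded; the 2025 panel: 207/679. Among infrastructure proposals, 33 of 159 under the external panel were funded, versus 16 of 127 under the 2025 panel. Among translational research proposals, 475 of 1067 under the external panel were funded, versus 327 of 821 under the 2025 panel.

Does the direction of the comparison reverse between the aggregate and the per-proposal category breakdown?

No

Basic research: the external panel 1872/2757 = 67.9%, the 2025 panel 2406/3957 = 60.8% → the external panel
Applied research: the external panel 313/889 = 35.2%, the 2025 panel 207/679 = 30.5% → the external panel
Infrastructure: the external panel 33/159 = 20.8%, the 2025 panel 16/127 = 12.6% → the external panel
Translational research: the external panel 475/1067 = 44.5%, the 2025 panel 327/821 = 39.8% → the external panel
Overall: the external panel 2693/4872 = 55.3%, the 2025 panel 2956/5584 = 52.9% → the external panel
The external panel wins overall and in every proposal group — no reversal.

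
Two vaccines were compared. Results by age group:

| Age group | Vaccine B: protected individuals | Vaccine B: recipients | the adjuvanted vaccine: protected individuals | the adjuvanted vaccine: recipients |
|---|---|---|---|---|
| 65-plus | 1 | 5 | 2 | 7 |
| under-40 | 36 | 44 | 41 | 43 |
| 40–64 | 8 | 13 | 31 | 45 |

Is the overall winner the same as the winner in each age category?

65-plus: Vaccine B 1/5 = 20.0%, the adjuvanted vaccine 2/7 = 28.6% → the adjuvanted vaccine
Under-40: Vaccine B 36/44 = 81.8%, the adjuvanted vaccine 41/43 = 95.3% → the adjuvanted vaccine
40–64: Vaccine B 8/13 = 61.5%, the adjuvanted vaccine 31/45 = 68.9% → the adjuvanted vaccine
Overall: Vaccine B 45/62 = 72.6%, the adjuvanted vaccine 74/95 = 77.9% → the adjuvanted vaccine
The adjuvanted vaccine wins overall and in every age group — no reversal.

Yes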